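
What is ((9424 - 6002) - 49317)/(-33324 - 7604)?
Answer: 45895/40928 ≈ 1.1214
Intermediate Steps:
((9424 - 6002) - 49317)/(-33324 - 7604) = (3422 - 49317)/(-40928) = -45895*(-1/40928) = 45895/40928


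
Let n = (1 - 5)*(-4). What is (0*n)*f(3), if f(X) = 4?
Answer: 0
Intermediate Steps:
n = 16 (n = -4*(-4) = 16)
(0*n)*f(3) = (0*16)*4 = 0*4 = 0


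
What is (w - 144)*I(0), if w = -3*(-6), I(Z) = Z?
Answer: 0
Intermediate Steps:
w = 18
(w - 144)*I(0) = (18 - 144)*0 = -126*0 = 0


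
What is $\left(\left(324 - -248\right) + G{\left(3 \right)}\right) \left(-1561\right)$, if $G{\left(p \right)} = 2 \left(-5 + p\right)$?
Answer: $-886648$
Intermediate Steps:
$G{\left(p \right)} = -10 + 2 p$
$\left(\left(324 - -248\right) + G{\left(3 \right)}\right) \left(-1561\right) = \left(\left(324 - -248\right) + \left(-10 + 2 \cdot 3\right)\right) \left(-1561\right) = \left(\left(324 + \left(-102 + 350\right)\right) + \left(-10 + 6\right)\right) \left(-1561\right) = \left(\left(324 + 248\right) - 4\right) \left(-1561\right) = \left(572 - 4\right) \left(-1561\right) = 568 \left(-1561\right) = -886648$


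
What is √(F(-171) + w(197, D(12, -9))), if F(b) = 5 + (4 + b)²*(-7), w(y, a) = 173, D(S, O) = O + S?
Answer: I*√195045 ≈ 441.64*I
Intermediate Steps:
F(b) = 5 - 7*(4 + b)²
√(F(-171) + w(197, D(12, -9))) = √((5 - 7*(4 - 171)²) + 173) = √((5 - 7*(-167)²) + 173) = √((5 - 7*27889) + 173) = √((5 - 195223) + 173) = √(-195218 + 173) = √(-195045) = I*√195045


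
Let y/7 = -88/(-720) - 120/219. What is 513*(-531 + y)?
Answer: -199970193/730 ≈ -2.7393e+5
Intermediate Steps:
y = -19579/6570 (y = 7*(-88/(-720) - 120/219) = 7*(-88*(-1/720) - 120*1/219) = 7*(11/90 - 40/73) = 7*(-2797/6570) = -19579/6570 ≈ -2.9801)
513*(-531 + y) = 513*(-531 - 19579/6570) = 513*(-3508249/6570) = -199970193/730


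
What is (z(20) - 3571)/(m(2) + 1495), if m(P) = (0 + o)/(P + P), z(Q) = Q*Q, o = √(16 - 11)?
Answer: -15170064/7152079 + 12684*√5/35760395 ≈ -2.1203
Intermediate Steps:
o = √5 ≈ 2.2361
z(Q) = Q²
m(P) = √5/(2*P) (m(P) = (0 + √5)/(P + P) = √5/((2*P)) = √5*(1/(2*P)) = √5/(2*P))
(z(20) - 3571)/(m(2) + 1495) = (20² - 3571)/((½)*√5/2 + 1495) = (400 - 3571)/((½)*√5*(½) + 1495) = -3171/(√5/4 + 1495) = -3171/(1495 + √5/4)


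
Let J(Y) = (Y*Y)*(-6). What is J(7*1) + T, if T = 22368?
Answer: 22074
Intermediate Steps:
J(Y) = -6*Y² (J(Y) = Y²*(-6) = -6*Y²)
J(7*1) + T = -6*(7*1)² + 22368 = -6*7² + 22368 = -6*49 + 22368 = -294 + 22368 = 22074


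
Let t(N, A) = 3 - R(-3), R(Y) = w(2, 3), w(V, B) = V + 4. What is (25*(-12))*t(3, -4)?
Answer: 900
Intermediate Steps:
w(V, B) = 4 + V
R(Y) = 6 (R(Y) = 4 + 2 = 6)
t(N, A) = -3 (t(N, A) = 3 - 1*6 = 3 - 6 = -3)
(25*(-12))*t(3, -4) = (25*(-12))*(-3) = -300*(-3) = 900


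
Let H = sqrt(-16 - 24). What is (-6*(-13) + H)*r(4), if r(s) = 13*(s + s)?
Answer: 8112 + 208*I*sqrt(10) ≈ 8112.0 + 657.75*I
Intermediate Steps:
H = 2*I*sqrt(10) (H = sqrt(-40) = 2*I*sqrt(10) ≈ 6.3246*I)
r(s) = 26*s (r(s) = 13*(2*s) = 26*s)
(-6*(-13) + H)*r(4) = (-6*(-13) + 2*I*sqrt(10))*(26*4) = (78 + 2*I*sqrt(10))*104 = 8112 + 208*I*sqrt(10)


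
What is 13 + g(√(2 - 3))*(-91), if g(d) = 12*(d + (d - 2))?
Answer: 2197 - 2184*I ≈ 2197.0 - 2184.0*I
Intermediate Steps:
g(d) = -24 + 24*d (g(d) = 12*(d + (-2 + d)) = 12*(-2 + 2*d) = -24 + 24*d)
13 + g(√(2 - 3))*(-91) = 13 + (-24 + 24*√(2 - 3))*(-91) = 13 + (-24 + 24*√(-1))*(-91) = 13 + (-24 + 24*I)*(-91) = 13 + (2184 - 2184*I) = 2197 - 2184*I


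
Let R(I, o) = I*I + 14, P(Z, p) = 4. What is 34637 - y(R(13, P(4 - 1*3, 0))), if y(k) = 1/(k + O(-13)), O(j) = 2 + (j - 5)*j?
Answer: 14512902/419 ≈ 34637.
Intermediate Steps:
O(j) = 2 + j*(-5 + j) (O(j) = 2 + (-5 + j)*j = 2 + j*(-5 + j))
R(I, o) = 14 + I² (R(I, o) = I² + 14 = 14 + I²)
y(k) = 1/(236 + k) (y(k) = 1/(k + (2 + (-13)² - 5*(-13))) = 1/(k + (2 + 169 + 65)) = 1/(k + 236) = 1/(236 + k))
34637 - y(R(13, P(4 - 1*3, 0))) = 34637 - 1/(236 + (14 + 13²)) = 34637 - 1/(236 + (14 + 169)) = 34637 - 1/(236 + 183) = 34637 - 1/419 = 14512902/419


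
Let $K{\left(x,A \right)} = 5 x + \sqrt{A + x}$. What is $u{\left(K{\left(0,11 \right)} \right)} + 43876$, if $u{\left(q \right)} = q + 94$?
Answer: $43970 + \sqrt{11} \approx 43973.0$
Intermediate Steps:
$K{\left(x,A \right)} = \sqrt{A + x} + 5 x$
$u{\left(q \right)} = 94 + q$
$u{\left(K{\left(0,11 \right)} \right)} + 43876 = \left(94 + \left(\sqrt{11 + 0} + 5 \cdot 0\right)\right) + 43876 = \left(94 + \left(\sqrt{11} + 0\right)\right) + 43876 = \left(94 + \sqrt{11}\right) + 43876 = 43970 + \sqrt{11}$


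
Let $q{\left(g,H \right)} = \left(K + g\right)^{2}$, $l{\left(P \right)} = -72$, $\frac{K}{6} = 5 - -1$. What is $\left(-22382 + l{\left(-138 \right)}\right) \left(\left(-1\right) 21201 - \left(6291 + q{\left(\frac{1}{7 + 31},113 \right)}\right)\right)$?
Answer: $\frac{466735681243}{722} \approx 6.4645 \cdot 10^{8}$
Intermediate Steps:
$K = 36$ ($K = 6 \left(5 - -1\right) = 6 \left(5 + 1\right) = 6 \cdot 6 = 36$)
$q{\left(g,H \right)} = \left(36 + g\right)^{2}$
$\left(-22382 + l{\left(-138 \right)}\right) \left(\left(-1\right) 21201 - \left(6291 + q{\left(\frac{1}{7 + 31},113 \right)}\right)\right) = \left(-22382 - 72\right) \left(\left(-1\right) 21201 - \left(6291 + \left(36 + \frac{1}{7 + 31}\right)^{2}\right)\right) = - 22454 \left(-21201 - \left(6291 + \left(36 + \frac{1}{38}\right)^{2}\right)\right) = - 22454 \left(-21201 - \frac{10958365}{1444}\right) = \left(-22454\right) \left(- \frac{41572609}{1444}\right) = \frac{466735681243}{722}$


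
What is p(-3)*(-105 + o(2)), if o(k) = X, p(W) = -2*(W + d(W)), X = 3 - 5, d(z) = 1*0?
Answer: -642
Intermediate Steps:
d(z) = 0
X = -2
p(W) = -2*W (p(W) = -2*(W + 0) = -2*W)
o(k) = -2
p(-3)*(-105 + o(2)) = (-2*(-3))*(-105 - 2) = 6*(-107) = -642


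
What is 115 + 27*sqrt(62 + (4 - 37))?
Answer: 115 + 27*sqrt(29) ≈ 260.40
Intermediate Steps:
115 + 27*sqrt(62 + (4 - 37)) = 115 + 27*sqrt(62 - 33) = 115 + 27*sqrt(29)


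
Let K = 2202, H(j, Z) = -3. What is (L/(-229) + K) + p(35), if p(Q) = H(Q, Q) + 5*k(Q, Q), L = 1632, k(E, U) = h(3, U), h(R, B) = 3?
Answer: 505374/229 ≈ 2206.9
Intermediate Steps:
k(E, U) = 3
p(Q) = 12 (p(Q) = -3 + 5*3 = -3 + 15 = 12)
(L/(-229) + K) + p(35) = (1632/(-229) + 2202) + 12 = (1632*(-1/229) + 2202) + 12 = (-1632/229 + 2202) + 12 = 502626/229 + 12 = 505374/229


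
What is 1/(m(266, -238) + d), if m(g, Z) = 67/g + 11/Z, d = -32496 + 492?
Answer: -2261/72360579 ≈ -3.1246e-5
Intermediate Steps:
d = -32004
m(g, Z) = 11/Z + 67/g
1/(m(266, -238) + d) = 1/((11/(-238) + 67/266) - 32004) = 1/((11*(-1/238) + 67*(1/266)) - 32004) = 1/((-11/238 + 67/266) - 32004) = 1/(465/2261 - 32004) = 1/(-72360579/2261) = -2261/72360579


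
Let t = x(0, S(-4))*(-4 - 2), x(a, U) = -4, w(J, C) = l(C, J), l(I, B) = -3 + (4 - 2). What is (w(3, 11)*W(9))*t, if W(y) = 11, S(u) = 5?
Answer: -264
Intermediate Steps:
l(I, B) = -1 (l(I, B) = -3 + 2 = -1)
w(J, C) = -1
t = 24 (t = -4*(-4 - 2) = -4*(-6) = 24)
(w(3, 11)*W(9))*t = -1*11*24 = -11*24 = -264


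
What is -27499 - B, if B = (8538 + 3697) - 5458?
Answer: -34276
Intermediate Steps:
B = 6777 (B = 12235 - 5458 = 6777)
-27499 - B = -27499 - 1*6777 = -27499 - 6777 = -34276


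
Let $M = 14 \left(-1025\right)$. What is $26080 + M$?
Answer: $11730$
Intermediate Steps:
$M = -14350$
$26080 + M = 26080 - 14350 = 11730$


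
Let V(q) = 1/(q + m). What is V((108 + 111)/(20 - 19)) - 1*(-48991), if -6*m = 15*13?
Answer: 18273645/373 ≈ 48991.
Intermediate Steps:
m = -65/2 (m = -5*13/2 = -1/6*195 = -65/2 ≈ -32.500)
V(q) = 1/(-65/2 + q) (V(q) = 1/(q - 65/2) = 1/(-65/2 + q))
V((108 + 111)/(20 - 19)) - 1*(-48991) = 2/(-65 + 2*((108 + 111)/(20 - 19))) - 1*(-48991) = 2/(-65 + 2*(219/1)) + 48991 = 2/(-65 + 2*(219*1)) + 48991 = 2/(-65 + 2*219) + 48991 = 2/(-65 + 438) + 48991 = 2/373 + 48991 = 18273645/373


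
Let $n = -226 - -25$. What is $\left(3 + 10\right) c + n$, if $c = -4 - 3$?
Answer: $-292$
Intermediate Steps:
$c = -7$ ($c = -4 - 3 = -7$)
$n = -201$ ($n = -226 + 25 = -201$)
$\left(3 + 10\right) c + n = \left(3 + 10\right) \left(-7\right) - 201 = 13 \left(-7\right) - 201 = -91 - 201 = -292$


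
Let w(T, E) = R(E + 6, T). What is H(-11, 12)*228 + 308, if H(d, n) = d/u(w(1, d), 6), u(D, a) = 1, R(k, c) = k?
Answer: -2200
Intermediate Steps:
w(T, E) = 6 + E (w(T, E) = E + 6 = 6 + E)
H(d, n) = d (H(d, n) = d/1 = d*1 = d)
H(-11, 12)*228 + 308 = -11*228 + 308 = -2508 + 308 = -2200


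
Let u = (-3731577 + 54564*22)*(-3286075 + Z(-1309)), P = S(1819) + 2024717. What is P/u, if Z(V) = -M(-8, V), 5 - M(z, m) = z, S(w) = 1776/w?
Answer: 3682961999/15129794575830168 ≈ 2.4342e-7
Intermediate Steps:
M(z, m) = 5 - z
Z(V) = -13 (Z(V) = -(5 - 1*(-8)) = -(5 + 8) = -1*13 = -13)
P = 3682961999/1819 (P = 1776/1819 + 2024717 = 3682961999/1819 ≈ 2.0247e+6)
u = 8317644076872 (u = (-3731577 + 54564*22)*(-3286075 - 13) = (-3731577 + 1200408)*(-3286088) = -2531169*(-3286088) = 8317644076872)
P/u = (3682961999/1819)/8317644076872 = (3682961999/1819)*(1/8317644076872) = 3682961999/15129794575830168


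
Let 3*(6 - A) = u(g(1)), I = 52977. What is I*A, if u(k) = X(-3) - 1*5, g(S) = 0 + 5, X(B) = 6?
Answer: 300203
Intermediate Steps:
g(S) = 5
u(k) = 1 (u(k) = 6 - 1*5 = 6 - 5 = 1)
A = 17/3 (A = 6 - ⅓*1 = 6 - ⅓ = 17/3 ≈ 5.6667)
I*A = 52977*(17/3) = 300203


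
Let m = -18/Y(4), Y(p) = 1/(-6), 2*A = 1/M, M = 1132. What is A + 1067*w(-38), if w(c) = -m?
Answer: -260894303/2264 ≈ -1.1524e+5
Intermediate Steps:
A = 1/2264 (A = (1/2)/1132 = (1/2)*(1/1132) = 1/2264 ≈ 0.00044170)
Y(p) = -1/6
m = 108 (m = -18/(-1/6) = -18*(-6) = 108)
w(c) = -108 (w(c) = -1*108 = -108)
A + 1067*w(-38) = 1/2264 + 1067*(-108) = 1/2264 - 115236 = -260894303/2264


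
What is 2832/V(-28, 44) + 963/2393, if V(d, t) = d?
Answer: -1687503/16751 ≈ -100.74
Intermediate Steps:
2832/V(-28, 44) + 963/2393 = 2832/(-28) + 963/2393 = 2832*(-1/28) + 963*(1/2393) = -708/7 + 963/2393 = -1687503/16751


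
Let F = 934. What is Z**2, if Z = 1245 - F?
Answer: 96721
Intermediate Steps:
Z = 311 (Z = 1245 - 1*934 = 1245 - 934 = 311)
Z**2 = 311**2 = 96721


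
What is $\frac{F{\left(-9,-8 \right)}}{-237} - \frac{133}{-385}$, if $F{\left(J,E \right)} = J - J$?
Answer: $\frac{19}{55} \approx 0.34545$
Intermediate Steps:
$F{\left(J,E \right)} = 0$
$\frac{F{\left(-9,-8 \right)}}{-237} - \frac{133}{-385} = \frac{0}{-237} - \frac{133}{-385} = 0 \left(- \frac{1}{237}\right) - - \frac{19}{55} = 0 + \frac{19}{55} = \frac{19}{55}$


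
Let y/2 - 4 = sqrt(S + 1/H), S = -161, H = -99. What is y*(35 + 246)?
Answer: 2248 + 1124*I*sqrt(43835)/33 ≈ 2248.0 + 7131.2*I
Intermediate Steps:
y = 8 + 4*I*sqrt(43835)/33 (y = 8 + 2*sqrt(-161 + 1/(-99)) = 8 + 2*sqrt(-161 - 1/99) = 8 + 2*sqrt(-15940/99) = 8 + 2*(2*I*sqrt(43835)/33) = 8 + 4*I*sqrt(43835)/33 ≈ 8.0 + 25.378*I)
y*(35 + 246) = (8 + 4*I*sqrt(43835)/33)*(35 + 246) = (8 + 4*I*sqrt(43835)/33)*281 = 2248 + 1124*I*sqrt(43835)/33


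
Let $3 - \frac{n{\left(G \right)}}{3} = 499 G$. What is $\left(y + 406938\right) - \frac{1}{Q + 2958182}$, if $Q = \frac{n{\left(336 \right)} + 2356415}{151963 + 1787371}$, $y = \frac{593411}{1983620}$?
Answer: $\frac{231544617751132464216427}{568991953403723820} \approx 4.0694 \cdot 10^{5}$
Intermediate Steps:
$y = \frac{593411}{1983620}$ ($y = 593411 \cdot \frac{1}{1983620} = \frac{593411}{1983620} \approx 0.29916$)
$n{\left(G \right)} = 9 - 1497 G$ ($n{\left(G \right)} = 9 - 3 \cdot 499 G = 9 - 1497 G$)
$Q = \frac{926716}{969667}$ ($Q = \frac{\left(9 - 502992\right) + 2356415}{151963 + 1787371} = \frac{\left(9 - 502992\right) + 2356415}{1939334} = \left(-502983 + 2356415\right) \frac{1}{1939334} = 1853432 \cdot \frac{1}{1939334} = \frac{926716}{969667} \approx 0.95571$)
$\left(y + 406938\right) - \frac{1}{Q + 2958182} = \left(\frac{593411}{1983620} + 406938\right) - \frac{1}{\frac{926716}{969667} + 2958182} = \frac{807210948971}{1983620} - \frac{1}{\frac{2868452392110}{969667}} = \frac{807210948971}{1983620} - \frac{969667}{2868452392110} = \frac{231544617751132464216427}{568991953403723820}$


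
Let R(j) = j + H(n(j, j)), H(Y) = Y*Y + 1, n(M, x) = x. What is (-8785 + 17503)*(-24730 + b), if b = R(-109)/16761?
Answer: -1204501421842/5587 ≈ -2.1559e+8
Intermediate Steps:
H(Y) = 1 + Y² (H(Y) = Y² + 1 = 1 + Y²)
R(j) = 1 + j + j² (R(j) = j + (1 + j²) = 1 + j + j²)
b = 11773/16761 (b = (1 - 109 + (-109)²)/16761 = (1 - 109 + 11881)*(1/16761) = 11773*(1/16761) = 11773/16761 ≈ 0.70240)
(-8785 + 17503)*(-24730 + b) = (-8785 + 17503)*(-24730 + 11773/16761) = 8718*(-414487757/16761) = -1204501421842/5587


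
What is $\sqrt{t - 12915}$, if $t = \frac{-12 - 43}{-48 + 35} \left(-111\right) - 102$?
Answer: $\frac{i \sqrt{2279238}}{13} \approx 116.13 i$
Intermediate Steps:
$t = - \frac{7431}{13}$ ($t = - \frac{55}{-13} \left(-111\right) - 102 = \left(-55\right) \left(- \frac{1}{13}\right) \left(-111\right) - 102 = \frac{55}{13} \left(-111\right) - 102 = - \frac{6105}{13} - 102 = - \frac{7431}{13} \approx -571.62$)
$\sqrt{t - 12915} = \sqrt{- \frac{7431}{13} - 12915} = \sqrt{- \frac{175326}{13}} = \frac{i \sqrt{2279238}}{13}$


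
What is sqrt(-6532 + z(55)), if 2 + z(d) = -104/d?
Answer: I*sqrt(19771070)/55 ≈ 80.845*I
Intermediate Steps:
z(d) = -2 - 104/d
sqrt(-6532 + z(55)) = sqrt(-6532 + (-2 - 104/55)) = sqrt(-6532 - 214/55) = sqrt(-359474/55) = I*sqrt(19771070)/55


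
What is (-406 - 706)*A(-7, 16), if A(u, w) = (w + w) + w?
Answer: -53376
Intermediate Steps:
A(u, w) = 3*w (A(u, w) = 2*w + w = 3*w)
(-406 - 706)*A(-7, 16) = (-406 - 706)*(3*16) = -1112*48 = -53376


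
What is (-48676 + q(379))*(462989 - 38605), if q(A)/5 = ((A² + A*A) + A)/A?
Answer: -19046778304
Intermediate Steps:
q(A) = 5*(A + 2*A²)/A (q(A) = 5*(((A² + A*A) + A)/A) = 5*(((A² + A²) + A)/A) = 5*((2*A² + A)/A) = 5*((A + 2*A²)/A) = 5*(A + 2*A²)/A)
(-48676 + q(379))*(462989 - 38605) = (-48676 + (5 + 10*379))*(462989 - 38605) = (-48676 + (5 + 3790))*424384 = (-48676 + 3795)*424384 = -44881*424384 = -19046778304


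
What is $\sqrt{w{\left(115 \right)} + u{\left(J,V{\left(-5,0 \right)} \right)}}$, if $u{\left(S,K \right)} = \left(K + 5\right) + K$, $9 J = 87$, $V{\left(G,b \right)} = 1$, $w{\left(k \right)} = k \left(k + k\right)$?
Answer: $\sqrt{26457} \approx 162.66$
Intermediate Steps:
$w{\left(k \right)} = 2 k^{2}$ ($w{\left(k \right)} = k 2 k = 2 k^{2}$)
$J = \frac{29}{3}$ ($J = \frac{1}{9} \cdot 87 = \frac{29}{3} \approx 9.6667$)
$u{\left(S,K \right)} = 5 + 2 K$ ($u{\left(S,K \right)} = \left(5 + K\right) + K = 5 + 2 K$)
$\sqrt{w{\left(115 \right)} + u{\left(J,V{\left(-5,0 \right)} \right)}} = \sqrt{2 \cdot 115^{2} + \left(5 + 2 \cdot 1\right)} = \sqrt{2 \cdot 13225 + \left(5 + 2\right)} = \sqrt{26450 + 7} = \sqrt{26457}$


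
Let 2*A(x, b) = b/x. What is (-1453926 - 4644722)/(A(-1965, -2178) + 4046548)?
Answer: -3994614440/2650489303 ≈ -1.5071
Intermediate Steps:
A(x, b) = b/(2*x) (A(x, b) = (b/x)/2 = b/(2*x))
(-1453926 - 4644722)/(A(-1965, -2178) + 4046548) = (-1453926 - 4644722)/((½)*(-2178)/(-1965) + 4046548) = -6098648/((½)*(-2178)*(-1/1965) + 4046548) = -6098648/(363/655 + 4046548) = -6098648/2650489303/655 = -6098648*655/2650489303 = -3994614440/2650489303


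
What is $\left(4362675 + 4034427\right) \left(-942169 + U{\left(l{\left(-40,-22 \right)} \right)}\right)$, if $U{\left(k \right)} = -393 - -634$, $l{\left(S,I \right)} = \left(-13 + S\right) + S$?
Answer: $-7909465492656$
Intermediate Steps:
$l{\left(S,I \right)} = -13 + 2 S$
$U{\left(k \right)} = 241$ ($U{\left(k \right)} = -393 + 634 = 241$)
$\left(4362675 + 4034427\right) \left(-942169 + U{\left(l{\left(-40,-22 \right)} \right)}\right) = \left(4362675 + 4034427\right) \left(-942169 + 241\right) = 8397102 \left(-941928\right) = -7909465492656$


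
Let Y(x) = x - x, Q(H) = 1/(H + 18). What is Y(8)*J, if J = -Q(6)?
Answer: 0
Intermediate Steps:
Q(H) = 1/(18 + H)
Y(x) = 0
J = -1/24 (J = -1/(18 + 6) = -1/24 ≈ -0.041667)
Y(8)*J = 0*(-1/24) = 0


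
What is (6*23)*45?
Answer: 6210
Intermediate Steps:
(6*23)*45 = 138*45 = 6210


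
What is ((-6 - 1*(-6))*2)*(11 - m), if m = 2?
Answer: 0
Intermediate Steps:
((-6 - 1*(-6))*2)*(11 - m) = ((-6 - 1*(-6))*2)*(11 - 1*2) = ((-6 + 6)*2)*(11 - 2) = (0*2)*9 = 0*9 = 0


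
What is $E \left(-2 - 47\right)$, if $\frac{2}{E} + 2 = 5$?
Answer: $- \frac{98}{3} \approx -32.667$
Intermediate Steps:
$E = \frac{2}{3}$ ($E = \frac{2}{-2 + 5} = \frac{2}{3} \approx 0.66667$)
$E \left(-2 - 47\right) = \frac{2 \left(-2 - 47\right)}{3} = \frac{2}{3} \left(-49\right) = - \frac{98}{3}$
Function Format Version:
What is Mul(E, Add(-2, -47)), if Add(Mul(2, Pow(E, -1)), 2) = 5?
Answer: Rational(-98, 3) ≈ -32.667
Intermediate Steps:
E = Rational(2, 3) (E = Mul(2, Pow(Add(-2, 5), -1)) = Mul(2, Pow(3, -1)) = Mul(2, Rational(1, 3)) = Rational(2, 3) ≈ 0.66667)
Mul(E, Add(-2, -47)) = Mul(Rational(2, 3), Add(-2, -47)) = Mul(Rational(2, 3), -49) = Rational(-98, 3)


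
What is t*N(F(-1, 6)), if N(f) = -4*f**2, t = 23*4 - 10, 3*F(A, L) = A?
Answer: -328/9 ≈ -36.444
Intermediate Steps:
F(A, L) = A/3
t = 82 (t = 92 - 10 = 82)
t*N(F(-1, 6)) = 82*(-4*((1/3)*(-1))**2) = 82*(-4*(-1/3)**2) = 82*(-4*1/9) = 82*(-4/9) = -328/9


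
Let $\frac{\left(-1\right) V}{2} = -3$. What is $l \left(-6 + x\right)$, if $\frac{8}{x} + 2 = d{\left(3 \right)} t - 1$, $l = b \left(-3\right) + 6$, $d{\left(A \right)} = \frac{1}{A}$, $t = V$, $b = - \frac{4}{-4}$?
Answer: $-42$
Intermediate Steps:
$V = 6$ ($V = \left(-2\right) \left(-3\right) = 6$)
$b = 1$ ($b = \left(-4\right) \left(- \frac{1}{4}\right) = 1$)
$t = 6$
$l = 3$ ($l = 1 \left(-3\right) + 6 = -3 + 6 = 3$)
$x = -8$ ($x = \frac{8}{-2 - \left(1 - \frac{1}{3} \cdot 6\right)} = \frac{8}{-2 + \left(\frac{1}{3} \cdot 6 - 1\right)} = \frac{8}{-2 + \left(2 - 1\right)} = \frac{8}{-2 + 1} = \frac{8}{-1} = 8 \left(-1\right) = -8$)
$l \left(-6 + x\right) = 3 \left(-6 - 8\right) = 3 \left(-14\right) = -42$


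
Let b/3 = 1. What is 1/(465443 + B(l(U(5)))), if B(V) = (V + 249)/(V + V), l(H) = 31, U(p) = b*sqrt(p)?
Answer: 31/14428873 ≈ 2.1485e-6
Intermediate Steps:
b = 3 (b = 3*1 = 3)
U(p) = 3*sqrt(p)
B(V) = (249 + V)/(2*V) (B(V) = (249 + V)/((2*V)) = (249 + V)*(1/(2*V)) = (249 + V)/(2*V))
1/(465443 + B(l(U(5)))) = 1/(465443 + (1/2)*(249 + 31)/31) = 1/(465443 + (1/2)*(1/31)*280) = 1/(465443 + 140/31) = 1/(14428873/31) = 31/14428873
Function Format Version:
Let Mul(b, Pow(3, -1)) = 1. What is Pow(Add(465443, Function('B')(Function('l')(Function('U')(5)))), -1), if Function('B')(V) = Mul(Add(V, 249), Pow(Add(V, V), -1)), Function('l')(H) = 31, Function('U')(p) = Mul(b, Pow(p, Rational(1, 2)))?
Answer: Rational(31, 14428873) ≈ 2.1485e-6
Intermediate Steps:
b = 3 (b = Mul(3, 1) = 3)
Function('U')(p) = Mul(3, Pow(p, Rational(1, 2)))
Function('B')(V) = Mul(Rational(1, 2), Pow(V, -1), Add(249, V)) (Function('B')(V) = Mul(Add(249, V), Pow(Mul(2, V), -1)) = Mul(Add(249, V), Mul(Rational(1, 2), Pow(V, -1))) = Mul(Rational(1, 2), Pow(V, -1), Add(249, V)))
Pow(Add(465443, Function('B')(Function('l')(Function('U')(5)))), -1) = Pow(Add(465443, Mul(Rational(1, 2), Pow(31, -1), Add(249, 31))), -1) = Pow(Add(465443, Mul(Rational(1, 2), Rational(1, 31), 280)), -1) = Pow(Add(465443, Rational(140, 31)), -1) = Pow(Rational(14428873, 31), -1) = Rational(31, 14428873)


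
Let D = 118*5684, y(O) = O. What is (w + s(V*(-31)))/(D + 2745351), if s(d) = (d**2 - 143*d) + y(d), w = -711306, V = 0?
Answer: -711306/3416063 ≈ -0.20822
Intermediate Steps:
D = 670712
s(d) = d**2 - 142*d (s(d) = (d**2 - 143*d) + d = d**2 - 142*d)
(w + s(V*(-31)))/(D + 2745351) = (-711306 + (0*(-31))*(-142 + 0*(-31)))/(670712 + 2745351) = (-711306 + 0*(-142 + 0))/3416063 = (-711306 + 0*(-142))*(1/3416063) = (-711306 + 0)*(1/3416063) = -711306*1/3416063 = -711306/3416063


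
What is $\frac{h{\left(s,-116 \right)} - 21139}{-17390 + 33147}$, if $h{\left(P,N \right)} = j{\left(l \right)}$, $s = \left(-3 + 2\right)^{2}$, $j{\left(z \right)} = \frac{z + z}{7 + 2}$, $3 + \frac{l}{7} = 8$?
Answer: $- \frac{190181}{141813} \approx -1.3411$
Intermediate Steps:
$l = 35$ ($l = -21 + 7 \cdot 8 = -21 + 56 = 35$)
$j{\left(z \right)} = \frac{2 z}{9}$
$s = 1$ ($s = \left(-1\right)^{2} = 1$)
$h{\left(P,N \right)} = \frac{70}{9}$ ($h{\left(P,N \right)} = \frac{2}{9} \cdot 35 = \frac{70}{9}$)
$\frac{h{\left(s,-116 \right)} - 21139}{-17390 + 33147} = \frac{\frac{70}{9} - 21139}{-17390 + 33147} = - \frac{190181}{9 \cdot 15757} = \left(- \frac{190181}{9}\right) \frac{1}{15757} = - \frac{190181}{141813}$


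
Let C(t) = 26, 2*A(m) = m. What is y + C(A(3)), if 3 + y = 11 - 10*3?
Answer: 4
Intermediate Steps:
A(m) = m/2
y = -22 (y = -3 + (11 - 10*3) = -3 + (11 - 30) = -3 - 19 = -22)
y + C(A(3)) = -22 + 26 = 4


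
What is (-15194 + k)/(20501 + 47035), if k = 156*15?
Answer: -6427/33768 ≈ -0.19033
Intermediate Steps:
k = 2340
(-15194 + k)/(20501 + 47035) = (-15194 + 2340)/(20501 + 47035) = -12854/67536 = -12854*1/67536 = -6427/33768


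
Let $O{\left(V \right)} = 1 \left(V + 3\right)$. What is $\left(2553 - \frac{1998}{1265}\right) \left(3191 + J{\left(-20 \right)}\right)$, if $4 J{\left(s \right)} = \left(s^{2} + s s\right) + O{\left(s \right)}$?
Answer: $\frac{1901025183}{220} \approx 8.641 \cdot 10^{6}$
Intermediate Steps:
$O{\left(V \right)} = 3 + V$ ($O{\left(V \right)} = 1 \left(3 + V\right) = 3 + V$)
$J{\left(s \right)} = \frac{3}{4} + \frac{s^{2}}{2} + \frac{s}{4}$ ($J{\left(s \right)} = \frac{\left(s^{2} + s s\right) + \left(3 + s\right)}{4} = \frac{\left(s^{2} + s^{2}\right) + \left(3 + s\right)}{4} = \frac{2 s^{2} + \left(3 + s\right)}{4} = \frac{3 + s + 2 s^{2}}{4} = \frac{3}{4} + \frac{s^{2}}{2} + \frac{s}{4}$)
$\left(2553 - \frac{1998}{1265}\right) \left(3191 + J{\left(-20 \right)}\right) = \left(2553 - \frac{1998}{1265}\right) \left(3191 + \left(\frac{3}{4} + \frac{\left(-20\right)^{2}}{2} + \frac{1}{4} \left(-20\right)\right)\right) = \left(2553 - \frac{1998}{1265}\right) \left(3191 + \left(\frac{3}{4} + \frac{1}{2} \cdot 400 - 5\right)\right) = \left(2553 - \frac{1998}{1265}\right) \left(3191 + \left(\frac{3}{4} + 200 - 5\right)\right) = \frac{3227547 \left(3191 + \frac{783}{4}\right)}{1265} = \frac{3227547}{1265} \cdot \frac{13547}{4} = \frac{1901025183}{220}$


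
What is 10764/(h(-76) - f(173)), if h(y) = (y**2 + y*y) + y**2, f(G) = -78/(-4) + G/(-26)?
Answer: 139932/225097 ≈ 0.62165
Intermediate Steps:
f(G) = 39/2 - G/26 (f(G) = -78*(-1/4) + G*(-1/26) = 39/2 - G/26)
h(y) = 3*y**2 (h(y) = (y**2 + y**2) + y**2 = 2*y**2 + y**2 = 3*y**2)
10764/(h(-76) - f(173)) = 10764/(3*(-76)**2 - (39/2 - 1/26*173)) = 10764/(3*5776 - (39/2 - 173/26)) = 10764/(17328 - 1*167/13) = 10764/(17328 - 167/13) = 10764/(225097/13) = 10764*(13/225097) = 139932/225097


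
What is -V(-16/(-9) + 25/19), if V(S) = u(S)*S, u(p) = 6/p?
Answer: -6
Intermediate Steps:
V(S) = 6 (V(S) = (6/S)*S = 6)
-V(-16/(-9) + 25/19) = -1*6 = -6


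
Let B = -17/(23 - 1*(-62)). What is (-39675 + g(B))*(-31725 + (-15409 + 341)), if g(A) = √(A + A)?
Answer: 1856512275 - 46793*I*√10/5 ≈ 1.8565e+9 - 29595.0*I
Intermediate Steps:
B = -⅕ (B = -17/(23 + 62) = -17/85 = -17*1/85 = -⅕ ≈ -0.20000)
g(A) = √2*√A (g(A) = √(2*A) = √2*√A)
(-39675 + g(B))*(-31725 + (-15409 + 341)) = (-39675 + √2*√(-⅕))*(-31725 + (-15409 + 341)) = (-39675 + √2*(I*√5/5))*(-31725 - 15068) = (-39675 + I*√10/5)*(-46793) = 1856512275 - 46793*I*√10/5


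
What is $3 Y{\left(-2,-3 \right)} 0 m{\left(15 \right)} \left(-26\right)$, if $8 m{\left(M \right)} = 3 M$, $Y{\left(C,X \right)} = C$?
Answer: $0$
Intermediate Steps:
$m{\left(M \right)} = \frac{3 M}{8}$
$3 Y{\left(-2,-3 \right)} 0 m{\left(15 \right)} \left(-26\right) = 3 \left(-2\right) 0 \cdot \frac{3}{8} \cdot 15 \left(-26\right) = \left(-6\right) 0 \cdot \frac{45}{8} \left(-26\right) = 0 \cdot \frac{45}{8} \left(-26\right) = 0 \left(-26\right) = 0$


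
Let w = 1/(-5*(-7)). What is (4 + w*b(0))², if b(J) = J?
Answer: 16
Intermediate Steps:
w = 1/35 (w = -⅕*(-⅐) = 1/35 ≈ 0.028571)
(4 + w*b(0))² = (4 + (1/35)*0)² = (4 + 0)² = 4² = 16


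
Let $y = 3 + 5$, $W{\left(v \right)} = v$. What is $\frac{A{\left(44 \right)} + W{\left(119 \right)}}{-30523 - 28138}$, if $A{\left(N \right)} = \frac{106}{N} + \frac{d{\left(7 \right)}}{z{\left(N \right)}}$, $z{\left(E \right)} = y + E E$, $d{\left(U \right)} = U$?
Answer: $- \frac{2596289}{1254406824} \approx -0.0020697$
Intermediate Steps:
$y = 8$
$z{\left(E \right)} = 8 + E^{2}$ ($z{\left(E \right)} = 8 + E E = 8 + E^{2}$)
$A{\left(N \right)} = \frac{7}{8 + N^{2}} + \frac{106}{N}$ ($A{\left(N \right)} = \frac{106}{N} + \frac{7}{8 + N^{2}} = \frac{7}{8 + N^{2}} + \frac{106}{N}$)
$\frac{A{\left(44 \right)} + W{\left(119 \right)}}{-30523 - 28138} = \frac{\left(\frac{7}{8 + 44^{2}} + \frac{106}{44}\right) + 119}{-30523 - 28138} = \frac{\left(\frac{7}{8 + 1936} + 106 \cdot \frac{1}{44}\right) + 119}{-58661} = \left(\left(\frac{7}{1944} + \frac{53}{22}\right) + 119\right) \left(- \frac{1}{58661}\right) = \left(\frac{51593}{21384} + 119\right) \left(- \frac{1}{58661}\right) = \frac{2596289}{21384} \left(- \frac{1}{58661}\right) = - \frac{2596289}{1254406824}$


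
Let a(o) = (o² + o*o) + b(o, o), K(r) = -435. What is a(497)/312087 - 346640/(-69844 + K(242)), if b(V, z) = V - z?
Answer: 142900928702/21933162273 ≈ 6.5153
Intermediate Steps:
a(o) = 2*o² (a(o) = (o² + o*o) + (o - o) = (o² + o²) + 0 = 2*o² + 0 = 2*o²)
a(497)/312087 - 346640/(-69844 + K(242)) = (2*497²)/312087 - 346640/(-69844 - 435) = (2*247009)*(1/312087) - 346640/(-70279) = 494018*(1/312087) - 346640*(-1/70279) = 494018/312087 + 346640/70279 = 142900928702/21933162273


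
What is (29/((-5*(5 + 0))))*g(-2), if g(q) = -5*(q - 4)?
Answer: -174/5 ≈ -34.800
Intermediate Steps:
g(q) = 20 - 5*q (g(q) = -5*(-4 + q) = 20 - 5*q)
(29/((-5*(5 + 0))))*g(-2) = (29/((-5*(5 + 0))))*(20 - 5*(-2)) = (29/((-5*5)))*(20 + 10) = (29/(-25))*30 = (29*(-1/25))*30 = -29/25*30 = -174/5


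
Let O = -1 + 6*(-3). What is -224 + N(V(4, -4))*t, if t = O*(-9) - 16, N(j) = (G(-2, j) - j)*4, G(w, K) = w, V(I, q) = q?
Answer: 1016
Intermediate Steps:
O = -19 (O = -1 - 18 = -19)
N(j) = -8 - 4*j (N(j) = (-2 - j)*4 = -8 - 4*j)
t = 155 (t = -19*(-9) - 16 = 171 - 16 = 155)
-224 + N(V(4, -4))*t = -224 + (-8 - 4*(-4))*155 = -224 + (-8 + 16)*155 = -224 + 8*155 = -224 + 1240 = 1016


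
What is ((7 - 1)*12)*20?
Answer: 1440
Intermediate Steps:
((7 - 1)*12)*20 = (6*12)*20 = 72*20 = 1440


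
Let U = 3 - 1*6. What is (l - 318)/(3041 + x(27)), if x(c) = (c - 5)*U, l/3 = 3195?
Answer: 9267/2975 ≈ 3.1150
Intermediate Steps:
l = 9585 (l = 3*3195 = 9585)
U = -3 (U = 3 - 6 = -3)
x(c) = 15 - 3*c (x(c) = (c - 5)*(-3) = (-5 + c)*(-3) = 15 - 3*c)
(l - 318)/(3041 + x(27)) = (9585 - 318)/(3041 + (15 - 3*27)) = 9267/(3041 + (15 - 81)) = 9267/(3041 - 66) = 9267/2975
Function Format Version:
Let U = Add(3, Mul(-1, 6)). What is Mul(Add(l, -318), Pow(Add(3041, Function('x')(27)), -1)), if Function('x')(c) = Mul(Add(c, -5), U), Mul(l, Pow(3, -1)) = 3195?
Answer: Rational(9267, 2975) ≈ 3.1150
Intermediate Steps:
l = 9585 (l = Mul(3, 3195) = 9585)
U = -3 (U = Add(3, -6) = -3)
Function('x')(c) = Add(15, Mul(-3, c)) (Function('x')(c) = Mul(Add(c, -5), -3) = Mul(Add(-5, c), -3) = Add(15, Mul(-3, c)))
Mul(Add(l, -318), Pow(Add(3041, Function('x')(27)), -1)) = Mul(Add(9585, -318), Pow(Add(3041, Add(15, Mul(-3, 27))), -1)) = Mul(9267, Pow(Add(3041, Add(15, -81)), -1)) = Mul(9267, Pow(Add(3041, -66), -1)) = Mul(9267, Pow(2975, -1)) = Mul(9267, Rational(1, 2975)) = Rational(9267, 2975)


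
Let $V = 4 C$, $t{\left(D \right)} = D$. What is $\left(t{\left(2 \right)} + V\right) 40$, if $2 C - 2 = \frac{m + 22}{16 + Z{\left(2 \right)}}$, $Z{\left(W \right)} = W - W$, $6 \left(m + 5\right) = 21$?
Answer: $\frac{685}{2} \approx 342.5$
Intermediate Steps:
$m = - \frac{3}{2}$ ($m = -5 + \frac{1}{6} \cdot 21 = -5 + \frac{7}{2} = - \frac{3}{2} \approx -1.5$)
$Z{\left(W \right)} = 0$
$C = \frac{105}{64}$ ($C = 1 + \frac{\left(- \frac{3}{2} + 22\right) \frac{1}{16 + 0}}{2} = 1 + \frac{\frac{41}{2} \cdot \frac{1}{16}}{2} = 1 + \frac{1}{2} \cdot \frac{41}{32} = 1 + \frac{41}{64} = \frac{105}{64} \approx 1.6406$)
$V = \frac{105}{16}$ ($V = 4 \cdot \frac{105}{64} = \frac{105}{16} \approx 6.5625$)
$\left(t{\left(2 \right)} + V\right) 40 = \left(2 + \frac{105}{16}\right) 40 = \frac{137}{16} \cdot 40 = \frac{685}{2}$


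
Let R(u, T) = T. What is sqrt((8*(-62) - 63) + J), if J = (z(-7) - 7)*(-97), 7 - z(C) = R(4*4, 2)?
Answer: I*sqrt(365) ≈ 19.105*I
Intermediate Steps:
z(C) = 5 (z(C) = 7 - 1*2 = 7 - 2 = 5)
J = 194 (J = (5 - 7)*(-97) = -2*(-97) = 194)
sqrt((8*(-62) - 63) + J) = sqrt((8*(-62) - 63) + 194) = sqrt((-496 - 63) + 194) = sqrt(-559 + 194) = sqrt(-365) = I*sqrt(365)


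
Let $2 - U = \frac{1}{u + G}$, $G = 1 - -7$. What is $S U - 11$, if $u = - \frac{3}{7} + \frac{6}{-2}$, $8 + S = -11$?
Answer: $- \frac{1435}{32} \approx -44.844$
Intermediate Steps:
$S = -19$ ($S = -8 - 11 = -19$)
$u = - \frac{24}{7}$ ($u = \left(-3\right) \frac{1}{7} + 6 \left(- \frac{1}{2}\right) = - \frac{3}{7} - 3 = - \frac{24}{7} \approx -3.4286$)
$G = 8$ ($G = 1 + 7 = 8$)
$U = \frac{57}{32}$ ($U = 2 - \frac{1}{- \frac{24}{7} + 8} = 2 - \frac{1}{\frac{32}{7}} = 2 - \frac{7}{32} = \frac{57}{32} \approx 1.7813$)
$S U - 11 = \left(-19\right) \frac{57}{32} - 11 = - \frac{1083}{32} - 11 = - \frac{1435}{32}$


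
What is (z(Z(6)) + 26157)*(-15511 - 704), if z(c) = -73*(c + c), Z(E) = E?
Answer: -409931415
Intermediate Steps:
z(c) = -146*c
(z(Z(6)) + 26157)*(-15511 - 704) = (-146*6 + 26157)*(-15511 - 704) = (-876 + 26157)*(-16215) = 25281*(-16215) = -409931415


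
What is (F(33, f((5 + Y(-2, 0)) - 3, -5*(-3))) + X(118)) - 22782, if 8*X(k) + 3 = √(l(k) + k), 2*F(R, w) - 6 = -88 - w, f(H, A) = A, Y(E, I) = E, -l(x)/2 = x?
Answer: -182647/8 + I*√118/8 ≈ -22831.0 + 1.3578*I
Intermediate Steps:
l(x) = -2*x
F(R, w) = -41 - w/2 (F(R, w) = 3 + (-88 - w)/2 = 3 + (-44 - w/2) = -41 - w/2)
X(k) = -3/8 + √(-k)/8 (X(k) = -3/8 + √(-2*k + k)/8 = -3/8 + √(-k)/8)
(F(33, f((5 + Y(-2, 0)) - 3, -5*(-3))) + X(118)) - 22782 = ((-41 - (-5)*(-3)/2) + (-3/8 + √(-1*118)/8)) - 22782 = ((-41 - ½*15) + (-3/8 + √(-118)/8)) - 22782 = ((-41 - 15/2) + (-3/8 + (I*√118)/8)) - 22782 = (-97/2 + (-3/8 + I*√118/8)) - 22782 = (-391/8 + I*√118/8) - 22782 = -182647/8 + I*√118/8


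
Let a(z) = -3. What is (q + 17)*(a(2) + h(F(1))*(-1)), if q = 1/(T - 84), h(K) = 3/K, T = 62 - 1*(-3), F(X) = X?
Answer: -1932/19 ≈ -101.68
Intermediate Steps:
T = 65 (T = 62 + 3 = 65)
q = -1/19 (q = 1/(65 - 84) = 1/(-19) = -1/19 ≈ -0.052632)
(q + 17)*(a(2) + h(F(1))*(-1)) = (-1/19 + 17)*(-3 + (3/1)*(-1)) = 322*(-3 + (3*1)*(-1))/19 = 322*(-3 + 3*(-1))/19 = 322*(-3 - 3)/19 = (322/19)*(-6) = -1932/19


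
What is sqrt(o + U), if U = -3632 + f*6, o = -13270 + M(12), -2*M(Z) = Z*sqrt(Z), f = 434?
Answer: sqrt(-14298 - 12*sqrt(3)) ≈ 119.66*I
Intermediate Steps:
M(Z) = -Z**(3/2)/2 (M(Z) = -Z*sqrt(Z)/2 = -Z**(3/2)/2)
o = -13270 - 12*sqrt(3) ≈ -13291.
U = -1028 (U = -3632 + 434*6 = -3632 + 2604 = -1028)
sqrt(o + U) = sqrt((-13270 - 12*sqrt(3)) - 1028) = sqrt(-14298 - 12*sqrt(3))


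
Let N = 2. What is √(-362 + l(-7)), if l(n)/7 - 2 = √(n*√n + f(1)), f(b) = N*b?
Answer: √(-348 + 7*√(2 - 7*I*√7)) ≈ 0.55908 - 18.051*I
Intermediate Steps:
f(b) = 2*b
l(n) = 14 + 7*√(2 + n^(3/2)) (l(n) = 14 + 7*√(n*√n + 2*1) = 14 + 7*√(n^(3/2) + 2) = 14 + 7*√(2 + n^(3/2)))
√(-362 + l(-7)) = √(-362 + (14 + 7*√(2 + (-7)^(3/2)))) = √(-362 + (14 + 7*√(2 - 7*I*√7))) = √(-348 + 7*√(2 - 7*I*√7))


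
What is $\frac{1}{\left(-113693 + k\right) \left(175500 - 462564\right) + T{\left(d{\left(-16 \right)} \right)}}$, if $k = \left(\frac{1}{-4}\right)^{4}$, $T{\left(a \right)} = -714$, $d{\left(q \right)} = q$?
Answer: $\frac{32}{1044389296533} \approx 3.064 \cdot 10^{-11}$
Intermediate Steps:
$k = \frac{1}{256}$ ($k = \left(- \frac{1}{4}\right)^{4} = \frac{1}{256} \approx 0.0039063$)
$\frac{1}{\left(-113693 + k\right) \left(175500 - 462564\right) + T{\left(d{\left(-16 \right)} \right)}} = \frac{1}{\left(-113693 + \frac{1}{256}\right) \left(175500 - 462564\right) - 714} = \frac{1}{\left(- \frac{29105407}{256}\right) \left(-287064\right) - 714} = \frac{1}{\frac{1044389319381}{32} - 714} = \frac{1}{\frac{1044389296533}{32}} = \frac{32}{1044389296533}$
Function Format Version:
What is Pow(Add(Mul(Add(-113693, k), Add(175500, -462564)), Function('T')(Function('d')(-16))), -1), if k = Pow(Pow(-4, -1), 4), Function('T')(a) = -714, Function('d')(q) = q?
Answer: Rational(32, 1044389296533) ≈ 3.0640e-11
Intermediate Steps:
k = Rational(1, 256) (k = Pow(Rational(-1, 4), 4) = Rational(1, 256) ≈ 0.0039063)
Pow(Add(Mul(Add(-113693, k), Add(175500, -462564)), Function('T')(Function('d')(-16))), -1) = Pow(Add(Mul(Add(-113693, Rational(1, 256)), Add(175500, -462564)), -714), -1) = Pow(Add(Mul(Rational(-29105407, 256), -287064), -714), -1) = Pow(Add(Rational(1044389319381, 32), -714), -1) = Pow(Rational(1044389296533, 32), -1) = Rational(32, 1044389296533)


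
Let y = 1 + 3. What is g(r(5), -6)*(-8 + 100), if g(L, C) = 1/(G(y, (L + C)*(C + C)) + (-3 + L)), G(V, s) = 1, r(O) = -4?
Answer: -46/3 ≈ -15.333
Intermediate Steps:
y = 4
g(L, C) = 1/(-2 + L) (g(L, C) = 1/(1 + (-3 + L)) = 1/(-2 + L))
g(r(5), -6)*(-8 + 100) = (-8 + 100)/(-2 - 4) = 92/(-6) = -⅙*92 = -46/3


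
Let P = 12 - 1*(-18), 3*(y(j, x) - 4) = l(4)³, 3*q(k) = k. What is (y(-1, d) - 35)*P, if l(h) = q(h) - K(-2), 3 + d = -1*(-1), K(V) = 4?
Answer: -30230/27 ≈ -1119.6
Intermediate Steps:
q(k) = k/3
d = -2 (d = -3 - 1*(-1) = -3 + 1 = -2)
l(h) = -4 + h/3 (l(h) = h/3 - 1*4 = h/3 - 4 = -4 + h/3)
y(j, x) = -188/81 (y(j, x) = 4 + (-4 + (⅓)*4)³/3 = 4 + (-4 + 4/3)³/3 = 4 + (-8/3)³/3 = 4 + (⅓)*(-512/27) = 4 - 512/81 = -188/81)
P = 30 (P = 12 + 18 = 30)
(y(-1, d) - 35)*P = (-188/81 - 35)*30 = -3023/81*30 = -30230/27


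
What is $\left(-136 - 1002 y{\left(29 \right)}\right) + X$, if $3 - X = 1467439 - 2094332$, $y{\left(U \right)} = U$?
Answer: $597702$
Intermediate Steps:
$X = 626896$ ($X = 3 - \left(1467439 - 2094332\right) = 3 - -626893 = 3 + 626893 = 626896$)
$\left(-136 - 1002 y{\left(29 \right)}\right) + X = \left(-136 - 29058\right) + 626896 = -29194 + 626896 = 597702$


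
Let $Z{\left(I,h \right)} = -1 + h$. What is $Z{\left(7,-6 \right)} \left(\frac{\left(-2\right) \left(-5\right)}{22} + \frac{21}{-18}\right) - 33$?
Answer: $- \frac{1849}{66} \approx -28.015$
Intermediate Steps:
$Z{\left(7,-6 \right)} \left(\frac{\left(-2\right) \left(-5\right)}{22} + \frac{21}{-18}\right) - 33 = \left(-1 - 6\right) \left(\frac{\left(-2\right) \left(-5\right)}{22} + \frac{21}{-18}\right) - 33 = - 7 \left(10 \cdot \frac{1}{22} + 21 \left(- \frac{1}{18}\right)\right) - 33 = - 7 \left(\frac{5}{11} - \frac{7}{6}\right) - 33 = \left(-7\right) \left(- \frac{47}{66}\right) - 33 = \frac{329}{66} - 33 = - \frac{1849}{66}$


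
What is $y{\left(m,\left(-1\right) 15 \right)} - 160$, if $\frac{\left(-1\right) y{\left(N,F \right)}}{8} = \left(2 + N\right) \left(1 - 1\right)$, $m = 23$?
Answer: $-160$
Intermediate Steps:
$y{\left(N,F \right)} = 0$ ($y{\left(N,F \right)} = - 8 \left(2 + N\right) \left(1 - 1\right) = - 8 \left(2 + N\right) 0 = \left(-8\right) 0 = 0$)
$y{\left(m,\left(-1\right) 15 \right)} - 160 = 0 - 160 = -160$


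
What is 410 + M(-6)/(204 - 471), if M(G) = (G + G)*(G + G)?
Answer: 36442/89 ≈ 409.46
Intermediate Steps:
M(G) = 4*G² (M(G) = (2*G)*(2*G) = 4*G²)
410 + M(-6)/(204 - 471) = 410 + (4*(-6)²)/(204 - 471) = 410 + (4*36)/(-267) = 410 - 1/267*144 = 410 - 48/89 = 36442/89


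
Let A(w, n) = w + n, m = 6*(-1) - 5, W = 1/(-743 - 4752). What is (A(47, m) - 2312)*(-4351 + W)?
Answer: 54416305896/5495 ≈ 9.9029e+6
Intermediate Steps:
W = -1/5495 (W = 1/(-5495) = -1/5495 ≈ -0.00018198)
m = -11 (m = -6 - 5 = -11)
A(w, n) = n + w
(A(47, m) - 2312)*(-4351 + W) = ((-11 + 47) - 2312)*(-4351 - 1/5495) = (36 - 2312)*(-23908746/5495) = -2276*(-23908746/5495) = 54416305896/5495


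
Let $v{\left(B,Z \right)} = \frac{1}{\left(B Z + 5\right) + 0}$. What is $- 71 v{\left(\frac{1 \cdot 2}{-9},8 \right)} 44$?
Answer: $- \frac{28116}{29} \approx -969.52$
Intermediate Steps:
$v{\left(B,Z \right)} = \frac{1}{5 + B Z}$ ($v{\left(B,Z \right)} = \frac{1}{\left(5 + B Z\right) + 0} = \frac{1}{5 + B Z}$)
$- 71 v{\left(\frac{1 \cdot 2}{-9},8 \right)} 44 = - \frac{71}{5 + \frac{1 \cdot 2}{-9} \cdot 8} \cdot 44 = - \frac{71}{5 + 2 \left(- \frac{1}{9}\right) 8} \cdot 44 = - \frac{71}{5 - \frac{16}{9}} \cdot 44 = - \frac{71}{\frac{29}{9}} \cdot 44 = \left(-71\right) \frac{9}{29} \cdot 44 = \left(- \frac{639}{29}\right) 44 = - \frac{28116}{29}$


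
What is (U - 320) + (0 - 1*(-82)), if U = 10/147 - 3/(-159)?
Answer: -1853581/7791 ≈ -237.91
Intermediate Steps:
U = 677/7791 (U = 10*(1/147) - 3*(-1/159) = 10/147 + 1/53 = 677/7791 ≈ 0.086895)
(U - 320) + (0 - 1*(-82)) = (677/7791 - 320) + (0 - 1*(-82)) = -2492443/7791 + (0 + 82) = -2492443/7791 + 82 = -1853581/7791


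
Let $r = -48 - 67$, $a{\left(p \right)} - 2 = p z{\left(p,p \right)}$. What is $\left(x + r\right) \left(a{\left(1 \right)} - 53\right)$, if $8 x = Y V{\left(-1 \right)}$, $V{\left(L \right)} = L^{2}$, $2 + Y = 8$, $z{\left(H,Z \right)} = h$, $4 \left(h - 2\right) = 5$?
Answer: $\frac{87287}{16} \approx 5455.4$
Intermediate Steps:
$h = \frac{13}{4}$ ($h = 2 + \frac{1}{4} \cdot 5 = 2 + \frac{5}{4} = \frac{13}{4} \approx 3.25$)
$z{\left(H,Z \right)} = \frac{13}{4}$
$a{\left(p \right)} = 2 + \frac{13 p}{4}$ ($a{\left(p \right)} = 2 + p \frac{13}{4} = 2 + \frac{13 p}{4}$)
$Y = 6$ ($Y = -2 + 8 = 6$)
$r = -115$
$x = \frac{3}{4}$ ($x = \frac{6 \left(-1\right)^{2}}{8} = \frac{6 \cdot 1}{8} = \frac{1}{8} \cdot 6 = \frac{3}{4} \approx 0.75$)
$\left(x + r\right) \left(a{\left(1 \right)} - 53\right) = \left(\frac{3}{4} - 115\right) \left(\left(2 + \frac{13}{4} \cdot 1\right) - 53\right) = - \frac{457 \left(\left(2 + \frac{13}{4}\right) - 53\right)}{4} = - \frac{457 \left(\frac{21}{4} - 53\right)}{4} = \left(- \frac{457}{4}\right) \left(- \frac{191}{4}\right) = \frac{87287}{16}$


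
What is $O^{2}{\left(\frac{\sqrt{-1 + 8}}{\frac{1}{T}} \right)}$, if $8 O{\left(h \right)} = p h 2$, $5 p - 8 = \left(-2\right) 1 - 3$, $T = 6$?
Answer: $\frac{567}{100} \approx 5.67$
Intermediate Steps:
$p = \frac{3}{5}$ ($p = \frac{8}{5} + \frac{\left(-2\right) 1 - 3}{5} = \frac{8}{5} + \frac{-2 - 3}{5} = \frac{8}{5} + \frac{1}{5} \left(-5\right) = \frac{8}{5} - 1 = \frac{3}{5} \approx 0.6$)
$O{\left(h \right)} = \frac{3 h}{20}$ ($O{\left(h \right)} = \frac{\frac{3 h}{5} \cdot 2}{8} = \frac{\frac{6}{5} h}{8} = \frac{3 h}{20}$)
$O^{2}{\left(\frac{\sqrt{-1 + 8}}{\frac{1}{T}} \right)} = \left(\frac{3 \frac{\sqrt{-1 + 8}}{\frac{1}{6}}}{20}\right)^{2} = \left(\frac{3 \sqrt{7} \frac{1}{\frac{1}{6}}}{20}\right)^{2} = \left(\frac{3 \sqrt{7} \cdot 6}{20}\right)^{2} = \left(\frac{3 \cdot 6 \sqrt{7}}{20}\right)^{2} = \left(\frac{9 \sqrt{7}}{10}\right)^{2} = \frac{567}{100}$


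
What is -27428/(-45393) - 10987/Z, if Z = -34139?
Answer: 1435097383/1549671627 ≈ 0.92607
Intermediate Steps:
-27428/(-45393) - 10987/Z = -27428/(-45393) - 10987/(-34139) = -27428*(-1/45393) - 10987*(-1/34139) = 27428/45393 + 10987/34139 = 1435097383/1549671627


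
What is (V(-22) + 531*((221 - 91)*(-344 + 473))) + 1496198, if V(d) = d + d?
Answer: 10401024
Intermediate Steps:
V(d) = 2*d
(V(-22) + 531*((221 - 91)*(-344 + 473))) + 1496198 = (2*(-22) + 531*((221 - 91)*(-344 + 473))) + 1496198 = (-44 + 531*(130*129)) + 1496198 = (-44 + 531*16770) + 1496198 = (-44 + 8904870) + 1496198 = 8904826 + 1496198 = 10401024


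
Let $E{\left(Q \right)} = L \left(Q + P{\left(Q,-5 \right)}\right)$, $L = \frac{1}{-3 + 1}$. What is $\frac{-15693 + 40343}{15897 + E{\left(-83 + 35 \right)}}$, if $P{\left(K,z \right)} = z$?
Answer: $\frac{49300}{31847} \approx 1.548$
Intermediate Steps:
$L = - \frac{1}{2}$ ($L = \frac{1}{-2} = - \frac{1}{2} \approx -0.5$)
$E{\left(Q \right)} = \frac{5}{2} - \frac{Q}{2}$ ($E{\left(Q \right)} = - \frac{Q - 5}{2} = - \frac{-5 + Q}{2} = \frac{5}{2} - \frac{Q}{2}$)
$\frac{-15693 + 40343}{15897 + E{\left(-83 + 35 \right)}} = \frac{-15693 + 40343}{15897 - \left(- \frac{5}{2} + \frac{-83 + 35}{2}\right)} = \frac{24650}{15897 + \left(\frac{5}{2} - -24\right)} = \frac{24650}{15897 + \left(\frac{5}{2} + 24\right)} = \frac{24650}{15897 + \frac{53}{2}} = \frac{24650}{\frac{31847}{2}} = 24650 \cdot \frac{2}{31847} = \frac{49300}{31847}$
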